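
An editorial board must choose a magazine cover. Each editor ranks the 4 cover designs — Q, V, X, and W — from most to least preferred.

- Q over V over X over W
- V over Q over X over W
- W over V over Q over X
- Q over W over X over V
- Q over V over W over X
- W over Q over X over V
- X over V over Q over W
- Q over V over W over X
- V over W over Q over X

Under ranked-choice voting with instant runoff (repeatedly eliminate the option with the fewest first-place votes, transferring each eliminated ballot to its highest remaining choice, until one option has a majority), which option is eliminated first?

X

Round 1: Q 4, V 2, W 2, X 1. X has the fewest and is eliminated.
Round 2: Q 4, V 3, W 2. W has the fewest and is eliminated.
Round 3: Q 5, V 4. Q has a majority.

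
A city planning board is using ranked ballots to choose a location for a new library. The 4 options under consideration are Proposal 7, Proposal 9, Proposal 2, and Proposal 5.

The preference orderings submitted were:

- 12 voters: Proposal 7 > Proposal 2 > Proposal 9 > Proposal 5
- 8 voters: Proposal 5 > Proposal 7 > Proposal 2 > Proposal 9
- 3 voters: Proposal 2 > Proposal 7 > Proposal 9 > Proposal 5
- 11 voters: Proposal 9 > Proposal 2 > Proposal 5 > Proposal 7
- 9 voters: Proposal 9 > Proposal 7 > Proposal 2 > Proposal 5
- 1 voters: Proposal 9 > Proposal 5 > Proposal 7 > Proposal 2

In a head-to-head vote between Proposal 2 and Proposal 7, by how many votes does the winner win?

16

Ballots ranking Proposal 2 above Proposal 7: 3+11 = 14.
Ballots ranking Proposal 7 above Proposal 2: 12+8+9+1 = 30.
Proposal 7 wins 30–14, a margin of 16.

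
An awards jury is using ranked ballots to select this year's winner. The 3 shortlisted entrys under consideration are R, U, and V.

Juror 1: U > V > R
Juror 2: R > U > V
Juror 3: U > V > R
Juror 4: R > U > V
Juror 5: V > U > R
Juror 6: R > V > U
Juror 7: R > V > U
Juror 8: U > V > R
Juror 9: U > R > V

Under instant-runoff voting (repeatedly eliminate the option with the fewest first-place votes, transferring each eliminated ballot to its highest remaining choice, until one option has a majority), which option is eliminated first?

V

Round 1: R 4, U 4, V 1. V has the fewest and is eliminated.
Round 2: U 5, R 4. U has a majority.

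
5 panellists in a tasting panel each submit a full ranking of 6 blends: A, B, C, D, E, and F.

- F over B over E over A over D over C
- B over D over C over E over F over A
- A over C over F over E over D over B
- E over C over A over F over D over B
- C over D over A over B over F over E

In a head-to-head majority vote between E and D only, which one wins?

E

Ballots ranking E above D: 3.
Ballots ranking D above E: 2.
E wins the head-to-head, 3–2.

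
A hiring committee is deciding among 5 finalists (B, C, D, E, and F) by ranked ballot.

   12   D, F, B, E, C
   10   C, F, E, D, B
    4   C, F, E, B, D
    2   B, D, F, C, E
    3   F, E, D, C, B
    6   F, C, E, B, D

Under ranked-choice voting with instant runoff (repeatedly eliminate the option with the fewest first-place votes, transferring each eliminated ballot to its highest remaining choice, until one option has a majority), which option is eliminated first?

Round 1: C 14, D 12, F 9, B 2, E 0. E has the fewest and is eliminated.
Round 2: C 14, D 12, F 9, B 2. B has the fewest and is eliminated.
Round 3: C 14, D 14, F 9. F has the fewest and is eliminated.
Round 4: C 20, D 17. C has a majority.

E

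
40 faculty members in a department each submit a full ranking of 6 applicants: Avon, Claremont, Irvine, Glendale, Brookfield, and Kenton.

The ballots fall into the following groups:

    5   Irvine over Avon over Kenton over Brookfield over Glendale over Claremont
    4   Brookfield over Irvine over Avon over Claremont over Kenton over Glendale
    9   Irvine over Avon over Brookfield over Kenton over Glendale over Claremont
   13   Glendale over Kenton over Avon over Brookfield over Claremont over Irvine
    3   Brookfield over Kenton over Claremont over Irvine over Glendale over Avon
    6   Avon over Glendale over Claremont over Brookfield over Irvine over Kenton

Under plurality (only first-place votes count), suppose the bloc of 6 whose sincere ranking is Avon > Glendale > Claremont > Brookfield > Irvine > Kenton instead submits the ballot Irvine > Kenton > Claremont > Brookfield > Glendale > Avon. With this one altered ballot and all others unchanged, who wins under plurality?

Irvine

First-place totals with the altered ballot: Avon 0, Claremont 0, Irvine 20, Glendale 13, Brookfield 7, Kenton 0.
The winner is unchanged: still Irvine.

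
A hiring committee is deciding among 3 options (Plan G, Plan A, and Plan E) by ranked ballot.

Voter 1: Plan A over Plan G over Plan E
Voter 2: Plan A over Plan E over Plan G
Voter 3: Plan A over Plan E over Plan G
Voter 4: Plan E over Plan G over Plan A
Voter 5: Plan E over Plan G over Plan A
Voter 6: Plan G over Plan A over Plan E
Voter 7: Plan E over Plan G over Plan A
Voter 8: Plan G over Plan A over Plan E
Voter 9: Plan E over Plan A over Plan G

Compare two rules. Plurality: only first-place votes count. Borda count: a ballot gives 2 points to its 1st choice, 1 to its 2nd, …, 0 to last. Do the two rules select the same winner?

Plurality first-place counts: Plan G 2, Plan A 3, Plan E 4 → Plan E.
Borda totals: Plan G 8, Plan A 9, Plan E 10 → Plan E.
The two rules agree on Plan E.

Yes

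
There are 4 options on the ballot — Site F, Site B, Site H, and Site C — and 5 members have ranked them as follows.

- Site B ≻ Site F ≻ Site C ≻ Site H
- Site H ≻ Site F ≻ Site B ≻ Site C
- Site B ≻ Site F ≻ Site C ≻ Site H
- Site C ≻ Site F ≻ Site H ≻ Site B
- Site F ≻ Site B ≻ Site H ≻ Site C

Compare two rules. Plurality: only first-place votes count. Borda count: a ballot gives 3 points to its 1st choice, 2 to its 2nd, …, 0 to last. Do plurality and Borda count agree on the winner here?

No

Plurality first-place counts: Site F 1, Site B 2, Site H 1, Site C 1 → Site B.
Borda totals: Site F 11, Site B 9, Site H 5, Site C 5 → Site F.
The two rules disagree: plurality picks Site B, Borda picks Site F.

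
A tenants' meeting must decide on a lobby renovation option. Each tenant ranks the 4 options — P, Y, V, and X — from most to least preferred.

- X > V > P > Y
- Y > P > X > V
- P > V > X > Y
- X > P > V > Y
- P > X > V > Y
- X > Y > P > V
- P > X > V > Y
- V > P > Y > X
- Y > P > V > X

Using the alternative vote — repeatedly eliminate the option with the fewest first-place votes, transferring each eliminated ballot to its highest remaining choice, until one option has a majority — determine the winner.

Round 1: P 3, X 3, Y 2, V 1. V has the fewest and is eliminated.
Round 2: P 4, X 3, Y 2. Y has the fewest and is eliminated.
Round 3: P 6, X 3. P has a majority.

P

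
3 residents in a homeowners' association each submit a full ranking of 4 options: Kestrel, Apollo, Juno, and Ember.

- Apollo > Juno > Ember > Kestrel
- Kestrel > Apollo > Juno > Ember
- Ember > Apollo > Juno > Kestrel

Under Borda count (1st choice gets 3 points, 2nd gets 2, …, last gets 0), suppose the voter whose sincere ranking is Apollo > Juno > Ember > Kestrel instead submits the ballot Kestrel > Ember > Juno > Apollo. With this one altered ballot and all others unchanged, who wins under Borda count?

Borda totals with the altered ballot: Kestrel 6, Apollo 4, Juno 3, Ember 5.
The switch changes the winner from Apollo to Kestrel.

Kestrel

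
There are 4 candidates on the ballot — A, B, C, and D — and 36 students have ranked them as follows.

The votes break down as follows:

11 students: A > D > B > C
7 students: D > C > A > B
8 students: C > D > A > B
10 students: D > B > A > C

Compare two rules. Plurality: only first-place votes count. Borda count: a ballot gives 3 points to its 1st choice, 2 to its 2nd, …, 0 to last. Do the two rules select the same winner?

Yes

Plurality first-place counts: A 11, B 0, C 8, D 17 → D.
Borda totals: A 58, B 31, C 38, D 89 → D.
The two rules agree on D.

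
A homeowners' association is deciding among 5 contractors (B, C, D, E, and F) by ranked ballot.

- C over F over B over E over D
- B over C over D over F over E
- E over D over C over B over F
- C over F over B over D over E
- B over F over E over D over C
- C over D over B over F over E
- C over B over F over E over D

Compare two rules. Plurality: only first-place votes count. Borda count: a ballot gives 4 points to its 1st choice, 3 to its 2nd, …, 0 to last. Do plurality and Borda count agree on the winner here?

Plurality first-place counts: B 2, C 4, D 0, E 1, F 0 → C.
Borda totals: B 18, C 21, D 10, E 8, F 13 → C.
The two rules agree on C.

Yes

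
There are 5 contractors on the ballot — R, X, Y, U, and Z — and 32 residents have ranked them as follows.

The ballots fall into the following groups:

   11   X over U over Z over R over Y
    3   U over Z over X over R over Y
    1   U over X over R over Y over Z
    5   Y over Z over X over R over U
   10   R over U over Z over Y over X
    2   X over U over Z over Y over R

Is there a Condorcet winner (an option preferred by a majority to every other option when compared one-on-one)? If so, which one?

No Condorcet winner

Head-to-head results (32 voters total):
R vs X: X wins 22–10.
R vs Y: R wins 25–7.
R vs U: U wins 17–15.
R vs Z: Z wins 21–11.
X vs Y: X wins 17–15.
X vs U: X wins 18–14.
X vs Z: Z wins 18–14.
Y vs U: U wins 27–5.
Y vs Z: Z wins 26–6.
U vs Z: U wins 27–5.
No candidate beats all others: X beats U beats Z beats X, a majority cycle.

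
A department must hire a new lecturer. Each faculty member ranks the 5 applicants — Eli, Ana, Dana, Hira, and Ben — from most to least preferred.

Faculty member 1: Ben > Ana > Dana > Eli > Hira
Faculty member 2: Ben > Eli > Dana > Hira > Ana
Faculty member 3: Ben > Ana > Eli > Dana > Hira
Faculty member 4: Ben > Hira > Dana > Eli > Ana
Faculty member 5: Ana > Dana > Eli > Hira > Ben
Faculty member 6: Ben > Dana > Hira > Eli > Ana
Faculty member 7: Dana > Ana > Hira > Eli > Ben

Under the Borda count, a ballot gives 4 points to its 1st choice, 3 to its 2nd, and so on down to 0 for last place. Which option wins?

Borda scores:
  Eli: 1 + 3 + 2 + 1 + 2 + 1 + 1 = 11
  Ana: 3 + 0 + 3 + 0 + 4 + 0 + 3 = 13
  Dana: 2 + 2 + 1 + 2 + 3 + 3 + 4 = 17
  Hira: 0 + 1 + 0 + 3 + 1 + 2 + 2 = 9
  Ben: 4 + 4 + 4 + 4 + 0 + 4 + 0 = 20
Ben has the highest total.

Ben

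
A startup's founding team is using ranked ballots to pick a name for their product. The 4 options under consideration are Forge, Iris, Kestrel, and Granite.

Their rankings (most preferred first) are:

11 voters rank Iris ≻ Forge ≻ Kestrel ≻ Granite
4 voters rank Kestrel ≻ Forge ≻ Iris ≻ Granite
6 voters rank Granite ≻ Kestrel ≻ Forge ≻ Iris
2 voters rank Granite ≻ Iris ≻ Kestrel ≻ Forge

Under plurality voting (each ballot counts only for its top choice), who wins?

Iris

First-place vote totals:
  Forge: 0
  Iris: 11
  Kestrel: 4
  Granite: 8
Iris has the most first-place votes.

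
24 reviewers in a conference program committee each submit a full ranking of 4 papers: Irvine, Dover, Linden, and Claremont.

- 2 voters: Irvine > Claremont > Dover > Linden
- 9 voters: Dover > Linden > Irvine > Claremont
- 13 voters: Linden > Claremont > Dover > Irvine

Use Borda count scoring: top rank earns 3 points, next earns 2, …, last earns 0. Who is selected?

Linden

Borda scores:
  Irvine: 2·3 + 9·1 + 13·0 = 15
  Dover: 2·1 + 9·3 + 13·1 = 42
  Linden: 2·0 + 9·2 + 13·3 = 57
  Claremont: 2·2 + 9·0 + 13·2 = 30
Linden has the highest total.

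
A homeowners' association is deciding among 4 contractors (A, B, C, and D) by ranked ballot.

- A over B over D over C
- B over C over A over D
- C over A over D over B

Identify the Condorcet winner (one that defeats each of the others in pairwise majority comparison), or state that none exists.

No Condorcet winner

Head-to-head results (3 voters total):
A vs B: A wins 2–1.
A vs C: C wins 2–1.
A vs D: A wins 3–0.
B vs C: B wins 2–1.
B vs D: B wins 2–1.
C vs D: C wins 2–1.
No candidate beats all others: A beats B beats C beats A, a majority cycle.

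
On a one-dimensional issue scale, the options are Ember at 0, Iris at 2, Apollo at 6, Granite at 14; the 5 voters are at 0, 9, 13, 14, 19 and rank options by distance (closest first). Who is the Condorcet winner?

With single-peaked preferences on a line, the Condorcet winner is the candidate closest to the median voter.
The median voter (position 13) is closest to Granite at 14.
Check: Granite vs Iris — voters closer to Granite: 4 of 5.

Granite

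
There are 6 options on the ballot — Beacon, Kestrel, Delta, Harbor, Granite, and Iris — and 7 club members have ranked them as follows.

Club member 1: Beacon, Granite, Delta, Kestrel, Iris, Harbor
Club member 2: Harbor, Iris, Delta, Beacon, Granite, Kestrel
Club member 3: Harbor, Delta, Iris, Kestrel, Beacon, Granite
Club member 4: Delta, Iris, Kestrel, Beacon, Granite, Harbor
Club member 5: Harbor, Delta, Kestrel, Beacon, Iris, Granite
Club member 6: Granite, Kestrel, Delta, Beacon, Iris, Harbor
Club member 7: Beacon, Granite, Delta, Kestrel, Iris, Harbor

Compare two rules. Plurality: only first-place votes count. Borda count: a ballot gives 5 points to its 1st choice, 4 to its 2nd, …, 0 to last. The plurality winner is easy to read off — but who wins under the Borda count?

Delta

Plurality first-place counts: Beacon 2, Kestrel 0, Delta 1, Harbor 3, Granite 1, Iris 0 → Harbor.
Borda totals: Beacon 19, Kestrel 16, Delta 25, Harbor 15, Granite 15, Iris 15 → Delta.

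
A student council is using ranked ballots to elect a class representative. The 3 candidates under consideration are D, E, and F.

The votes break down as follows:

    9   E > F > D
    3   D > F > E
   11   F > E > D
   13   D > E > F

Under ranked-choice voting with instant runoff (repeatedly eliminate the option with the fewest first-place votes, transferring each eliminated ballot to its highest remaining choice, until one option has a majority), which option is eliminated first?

Round 1: D 16, F 11, E 9. E has the fewest and is eliminated.
Round 2: F 20, D 16. F has a majority.

E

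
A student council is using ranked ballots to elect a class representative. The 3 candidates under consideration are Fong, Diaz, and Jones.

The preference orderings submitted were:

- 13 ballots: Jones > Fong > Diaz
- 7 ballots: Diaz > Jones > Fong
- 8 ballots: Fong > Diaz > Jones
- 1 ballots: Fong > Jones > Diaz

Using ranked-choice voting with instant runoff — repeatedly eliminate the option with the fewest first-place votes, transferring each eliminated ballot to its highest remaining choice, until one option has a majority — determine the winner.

Jones

Round 1: Jones 13, Fong 9, Diaz 7. Diaz has the fewest and is eliminated.
Round 2: Jones 20, Fong 9. Jones has a majority.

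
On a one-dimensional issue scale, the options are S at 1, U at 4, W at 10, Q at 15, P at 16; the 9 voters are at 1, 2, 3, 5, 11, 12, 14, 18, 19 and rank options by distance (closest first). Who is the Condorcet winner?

With single-peaked preferences on a line, the Condorcet winner is the candidate closest to the median voter.
The median voter (position 11) is closest to W at 10.
Check: W vs Q — voters closer to W: 6 of 9.

W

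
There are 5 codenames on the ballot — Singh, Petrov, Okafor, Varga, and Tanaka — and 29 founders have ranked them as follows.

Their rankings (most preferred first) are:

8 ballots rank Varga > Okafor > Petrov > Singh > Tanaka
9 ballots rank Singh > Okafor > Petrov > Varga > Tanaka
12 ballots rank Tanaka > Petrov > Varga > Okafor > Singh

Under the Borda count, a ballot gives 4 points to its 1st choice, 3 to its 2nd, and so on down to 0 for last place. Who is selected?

Borda scores:
  Singh: 8·1 + 9·4 + 12·0 = 44
  Petrov: 8·2 + 9·2 + 12·3 = 70
  Okafor: 8·3 + 9·3 + 12·1 = 63
  Varga: 8·4 + 9·1 + 12·2 = 65
  Tanaka: 8·0 + 9·0 + 12·4 = 48
Petrov has the highest total.

Petrov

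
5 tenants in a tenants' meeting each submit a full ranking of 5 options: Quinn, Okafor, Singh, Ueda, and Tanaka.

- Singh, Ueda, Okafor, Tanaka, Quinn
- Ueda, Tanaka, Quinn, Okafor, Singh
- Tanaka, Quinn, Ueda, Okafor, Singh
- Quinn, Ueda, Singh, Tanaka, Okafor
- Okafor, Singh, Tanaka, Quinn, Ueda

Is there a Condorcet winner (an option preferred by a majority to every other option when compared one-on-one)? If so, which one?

There is no Condorcet winner

Head-to-head results (5 voters total):
Quinn vs Okafor: Quinn wins 3–2.
Quinn vs Singh: Quinn wins 3–2.
Quinn vs Ueda: Quinn wins 3–2.
Quinn vs Tanaka: Tanaka wins 4–1.
Okafor vs Singh: Okafor wins 3–2.
Okafor vs Ueda: Ueda wins 4–1.
Okafor vs Tanaka: Tanaka wins 3–2.
Singh vs Ueda: Ueda wins 3–2.
Singh vs Tanaka: Singh wins 3–2.
Ueda vs Tanaka: Ueda wins 3–2.
No candidate beats all others: Quinn beats Singh beats Tanaka beats Quinn, a majority cycle.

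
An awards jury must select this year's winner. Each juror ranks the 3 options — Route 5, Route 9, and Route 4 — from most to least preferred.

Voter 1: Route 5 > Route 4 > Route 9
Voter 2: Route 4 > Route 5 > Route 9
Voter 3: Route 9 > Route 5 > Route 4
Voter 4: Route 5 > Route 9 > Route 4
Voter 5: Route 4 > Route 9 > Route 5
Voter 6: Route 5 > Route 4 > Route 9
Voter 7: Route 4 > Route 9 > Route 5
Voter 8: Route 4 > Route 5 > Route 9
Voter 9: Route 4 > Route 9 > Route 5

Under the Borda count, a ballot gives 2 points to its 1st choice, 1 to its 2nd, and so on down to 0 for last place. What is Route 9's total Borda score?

Borda scores:
  Route 5: 2 + 1 + 1 + 2 + 0 + 2 + 0 + 1 + 0 = 9
  Route 9: 0 + 0 + 2 + 1 + 1 + 0 + 1 + 0 + 1 = 6
  Route 4: 1 + 2 + 0 + 0 + 2 + 1 + 2 + 2 + 2 = 12

6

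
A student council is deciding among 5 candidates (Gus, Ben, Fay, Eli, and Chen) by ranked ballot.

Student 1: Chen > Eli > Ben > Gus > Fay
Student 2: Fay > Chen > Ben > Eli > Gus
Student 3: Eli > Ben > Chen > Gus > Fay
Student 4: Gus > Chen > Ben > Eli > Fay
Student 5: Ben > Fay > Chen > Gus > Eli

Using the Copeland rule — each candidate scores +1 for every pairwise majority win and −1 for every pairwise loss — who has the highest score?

Chen

Pairwise results:
  Gus vs Ben: Ben wins 4–1.
  Gus vs Fay: Gus wins 3–2.
  Gus vs Eli: Eli wins 3–2.
  Gus vs Chen: Chen wins 4–1.
  Ben vs Fay: Ben wins 4–1.
  Ben vs Eli: Ben wins 3–2.
  Ben vs Chen: Chen wins 3–2.
  Fay vs Eli: Eli wins 3–2.
  Fay vs Chen: Chen wins 3–2.
  Eli vs Chen: Chen wins 4–1.
Copeland scores (wins − losses):
  Gus: 1 − 3 = -2
  Ben: 3 − 1 = 2
  Fay: 0 − 4 = -4
  Eli: 2 − 2 = 0
  Chen: 4 − 0 = 4
Chen has the best Copeland score.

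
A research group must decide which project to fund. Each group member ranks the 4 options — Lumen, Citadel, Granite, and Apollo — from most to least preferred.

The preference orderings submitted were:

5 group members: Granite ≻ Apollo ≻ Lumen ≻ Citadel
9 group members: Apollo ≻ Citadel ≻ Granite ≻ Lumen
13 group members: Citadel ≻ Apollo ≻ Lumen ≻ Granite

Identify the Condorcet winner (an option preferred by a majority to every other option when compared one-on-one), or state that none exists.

Head-to-head results (27 voters total):
Lumen vs Citadel: Citadel wins 22–5.
Lumen vs Granite: Granite wins 14–13.
Lumen vs Apollo: Apollo wins 27–0.
Citadel vs Granite: Citadel wins 22–5.
Citadel vs Apollo: Apollo wins 14–13.
Granite vs Apollo: Apollo wins 22–5.
Apollo beats each rival — Lumen (27–0), Citadel (14–13), Granite (22–5) — so Apollo is the Condorcet winner.

Apollo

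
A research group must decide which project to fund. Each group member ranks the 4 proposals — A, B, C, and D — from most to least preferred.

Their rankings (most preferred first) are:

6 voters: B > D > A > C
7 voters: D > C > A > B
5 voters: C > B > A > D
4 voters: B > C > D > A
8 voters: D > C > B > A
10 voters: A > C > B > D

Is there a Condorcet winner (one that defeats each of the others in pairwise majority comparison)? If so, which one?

Head-to-head results (40 voters total):
A vs B: B wins 23–17.
A vs C: C wins 24–16.
A vs D: D wins 25–15.
B vs C: C wins 30–10.
B vs D: B wins 25–15.
C vs D: D wins 21–19.
No candidate beats all others: B beats D beats C beats B, a majority cycle.

No Condorcet winner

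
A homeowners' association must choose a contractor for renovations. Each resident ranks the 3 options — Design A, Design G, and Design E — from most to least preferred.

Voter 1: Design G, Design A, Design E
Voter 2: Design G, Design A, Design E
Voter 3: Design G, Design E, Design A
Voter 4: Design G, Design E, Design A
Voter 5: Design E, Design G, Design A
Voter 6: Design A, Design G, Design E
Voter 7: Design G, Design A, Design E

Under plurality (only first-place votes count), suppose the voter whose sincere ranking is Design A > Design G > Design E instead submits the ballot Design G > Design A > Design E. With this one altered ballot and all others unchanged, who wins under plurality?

First-place totals with the altered ballot: Design A 0, Design G 6, Design E 1.
The winner is unchanged: still Design G.

Design G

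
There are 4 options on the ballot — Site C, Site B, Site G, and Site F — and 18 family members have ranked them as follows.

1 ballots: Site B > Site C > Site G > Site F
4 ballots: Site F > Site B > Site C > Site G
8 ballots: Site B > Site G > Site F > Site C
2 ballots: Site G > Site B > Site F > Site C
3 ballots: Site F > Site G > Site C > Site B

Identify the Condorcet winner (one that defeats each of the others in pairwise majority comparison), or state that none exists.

Head-to-head results (18 voters total):
Site C vs Site B: Site B wins 15–3.
Site C vs Site G: Site G wins 13–5.
Site C vs Site F: Site F wins 17–1.
Site B vs Site G: Site B wins 13–5.
Site B vs Site F: Site B wins 11–7.
Site G vs Site F: Site G wins 11–7.
Site B beats each rival — Site C (15–3), Site G (13–5), Site F (11–7) — so Site B is the Condorcet winner.

Site B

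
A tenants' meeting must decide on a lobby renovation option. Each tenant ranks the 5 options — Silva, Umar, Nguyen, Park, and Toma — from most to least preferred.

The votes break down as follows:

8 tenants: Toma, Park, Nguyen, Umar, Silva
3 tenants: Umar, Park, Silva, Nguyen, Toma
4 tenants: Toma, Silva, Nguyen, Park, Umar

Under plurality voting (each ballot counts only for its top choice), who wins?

Toma

First-place vote totals:
  Silva: 0
  Umar: 3
  Nguyen: 0
  Park: 0
  Toma: 12
Toma has the most first-place votes.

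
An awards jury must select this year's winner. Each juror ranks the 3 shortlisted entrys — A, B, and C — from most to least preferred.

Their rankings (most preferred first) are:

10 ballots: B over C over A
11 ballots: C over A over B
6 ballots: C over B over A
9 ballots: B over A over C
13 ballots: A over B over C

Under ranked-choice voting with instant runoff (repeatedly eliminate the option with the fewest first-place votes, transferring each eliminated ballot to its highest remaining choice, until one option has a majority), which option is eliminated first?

Round 1: B 19, C 17, A 13. A has the fewest and is eliminated.
Round 2: B 32, C 17. B has a majority.

A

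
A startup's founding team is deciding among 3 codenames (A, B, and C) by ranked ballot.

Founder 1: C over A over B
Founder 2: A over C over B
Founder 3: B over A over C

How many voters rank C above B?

2

Ballots ranking C above B: 2.
Ballots ranking B above C: 1.
So 2 of 3 voters prefer C to B.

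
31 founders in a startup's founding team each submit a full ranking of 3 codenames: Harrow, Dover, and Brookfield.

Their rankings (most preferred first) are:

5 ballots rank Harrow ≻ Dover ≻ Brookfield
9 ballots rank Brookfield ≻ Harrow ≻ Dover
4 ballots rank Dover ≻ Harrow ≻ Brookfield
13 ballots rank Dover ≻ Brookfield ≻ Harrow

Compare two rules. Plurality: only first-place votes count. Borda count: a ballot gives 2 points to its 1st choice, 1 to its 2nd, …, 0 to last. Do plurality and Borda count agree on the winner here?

Yes

Plurality first-place counts: Harrow 5, Dover 17, Brookfield 9 → Dover.
Borda totals: Harrow 23, Dover 39, Brookfield 31 → Dover.
The two rules agree on Dover.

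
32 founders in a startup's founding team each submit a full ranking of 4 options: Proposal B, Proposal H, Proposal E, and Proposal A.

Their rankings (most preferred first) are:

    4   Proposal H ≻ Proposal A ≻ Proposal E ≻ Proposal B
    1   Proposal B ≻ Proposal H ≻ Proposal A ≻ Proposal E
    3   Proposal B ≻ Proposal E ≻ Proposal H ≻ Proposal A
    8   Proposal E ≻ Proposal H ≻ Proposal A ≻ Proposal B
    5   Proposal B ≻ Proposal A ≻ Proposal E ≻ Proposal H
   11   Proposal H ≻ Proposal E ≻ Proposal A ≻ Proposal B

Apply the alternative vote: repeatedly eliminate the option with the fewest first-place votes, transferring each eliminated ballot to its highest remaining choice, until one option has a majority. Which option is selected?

Proposal H

Round 1: Proposal H 15, Proposal B 9, Proposal E 8, Proposal A 0. Proposal A has the fewest and is eliminated.
Round 2: Proposal H 15, Proposal B 9, Proposal E 8. Proposal E has the fewest and is eliminated.
Round 3: Proposal H 23, Proposal B 9. Proposal H has a majority.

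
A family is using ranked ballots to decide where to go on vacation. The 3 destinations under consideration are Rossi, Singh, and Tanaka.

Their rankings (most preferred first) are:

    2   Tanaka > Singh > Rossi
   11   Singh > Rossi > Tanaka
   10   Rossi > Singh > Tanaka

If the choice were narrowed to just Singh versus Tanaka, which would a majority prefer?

Ballots ranking Singh above Tanaka: 11+10 = 21.
Ballots ranking Tanaka above Singh: 2.
Singh wins the head-to-head, 21–2.

Singh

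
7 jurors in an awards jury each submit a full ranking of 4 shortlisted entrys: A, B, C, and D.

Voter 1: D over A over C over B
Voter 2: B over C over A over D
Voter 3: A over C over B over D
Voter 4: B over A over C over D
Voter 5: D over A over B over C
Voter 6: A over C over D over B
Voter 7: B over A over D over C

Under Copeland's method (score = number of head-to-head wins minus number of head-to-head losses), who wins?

Pairwise results:
  A vs B: A wins 4–3.
  A vs C: A wins 6–1.
  A vs D: A wins 5–2.
  B vs C: B wins 4–3.
  B vs D: B wins 4–3.
  C vs D: C wins 4–3.
Copeland scores (wins − losses):
  A: 3 − 0 = 3
  B: 2 − 1 = 1
  C: 1 − 2 = -1
  D: 0 − 3 = -3
A has the best Copeland score.

A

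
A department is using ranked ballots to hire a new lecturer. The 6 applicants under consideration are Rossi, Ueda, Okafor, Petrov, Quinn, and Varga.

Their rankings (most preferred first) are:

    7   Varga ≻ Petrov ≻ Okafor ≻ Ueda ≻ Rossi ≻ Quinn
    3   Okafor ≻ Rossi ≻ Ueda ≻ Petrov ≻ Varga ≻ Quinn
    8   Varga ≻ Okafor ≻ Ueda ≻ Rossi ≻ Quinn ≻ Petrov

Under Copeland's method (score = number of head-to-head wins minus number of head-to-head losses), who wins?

Pairwise results:
  Rossi vs Ueda: Ueda wins 15–3.
  Rossi vs Okafor: Okafor wins 18–0.
  Rossi vs Petrov: Rossi wins 11–7.
  Rossi vs Quinn: Rossi wins 18–0.
  Rossi vs Varga: Varga wins 15–3.
  Ueda vs Okafor: Okafor wins 18–0.
  Ueda vs Petrov: Ueda wins 11–7.
  Ueda vs Quinn: Ueda wins 18–0.
  Ueda vs Varga: Varga wins 15–3.
  Okafor vs Petrov: Okafor wins 11–7.
  Okafor vs Quinn: Okafor wins 18–0.
  Okafor vs Varga: Varga wins 15–3.
  Petrov vs Quinn: Petrov wins 10–8.
  Petrov vs Varga: Varga wins 15–3.
  Quinn vs Varga: Varga wins 18–0.
Copeland scores (wins − losses):
  Rossi: 2 − 3 = -1
  Ueda: 3 − 2 = 1
  Okafor: 4 − 1 = 3
  Petrov: 1 − 4 = -3
  Quinn: 0 − 5 = -5
  Varga: 5 − 0 = 5
Varga has the best Copeland score.

Varga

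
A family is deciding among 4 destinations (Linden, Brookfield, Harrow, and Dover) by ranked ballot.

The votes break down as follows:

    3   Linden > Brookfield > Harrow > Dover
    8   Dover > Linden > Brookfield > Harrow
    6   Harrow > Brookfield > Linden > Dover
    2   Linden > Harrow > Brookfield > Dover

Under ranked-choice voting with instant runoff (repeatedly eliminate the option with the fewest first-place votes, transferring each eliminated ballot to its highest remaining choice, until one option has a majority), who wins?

Harrow

Round 1: Dover 8, Harrow 6, Linden 5, Brookfield 0. Brookfield has the fewest and is eliminated.
Round 2: Dover 8, Harrow 6, Linden 5. Linden has the fewest and is eliminated.
Round 3: Harrow 11, Dover 8. Harrow has a majority.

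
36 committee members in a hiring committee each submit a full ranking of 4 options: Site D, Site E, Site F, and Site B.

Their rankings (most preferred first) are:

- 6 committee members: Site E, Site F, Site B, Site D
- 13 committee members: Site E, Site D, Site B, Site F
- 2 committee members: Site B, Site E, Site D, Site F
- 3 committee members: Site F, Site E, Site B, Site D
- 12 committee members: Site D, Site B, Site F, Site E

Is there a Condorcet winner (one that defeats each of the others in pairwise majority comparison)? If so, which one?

Site E

Head-to-head results (36 voters total):
Site D vs Site E: Site E wins 24–12.
Site D vs Site F: Site D wins 27–9.
Site D vs Site B: Site D wins 25–11.
Site E vs Site F: Site E wins 21–15.
Site E vs Site B: Site E wins 22–14.
Site F vs Site B: Site B wins 27–9.
Site E beats each rival — Site D (24–12), Site F (21–15), Site B (22–14) — so Site E is the Condorcet winner.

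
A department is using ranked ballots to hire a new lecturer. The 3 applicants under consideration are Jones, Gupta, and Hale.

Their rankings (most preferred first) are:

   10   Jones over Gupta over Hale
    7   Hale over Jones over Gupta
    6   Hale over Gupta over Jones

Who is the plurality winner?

Hale

First-place vote totals:
  Jones: 10
  Gupta: 0
  Hale: 13
Hale has the most first-place votes.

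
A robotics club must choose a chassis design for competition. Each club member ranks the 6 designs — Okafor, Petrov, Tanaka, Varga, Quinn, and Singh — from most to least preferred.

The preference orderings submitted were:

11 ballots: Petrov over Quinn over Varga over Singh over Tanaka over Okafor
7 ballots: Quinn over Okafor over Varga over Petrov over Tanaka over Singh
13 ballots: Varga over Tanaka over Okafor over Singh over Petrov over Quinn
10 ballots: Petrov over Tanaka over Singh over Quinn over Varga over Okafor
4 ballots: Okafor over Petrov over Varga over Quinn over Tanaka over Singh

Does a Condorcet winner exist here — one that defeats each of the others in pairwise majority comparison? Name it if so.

Head-to-head results (45 voters total):
Okafor vs Petrov: Okafor wins 24–21.
Okafor vs Tanaka: Tanaka wins 34–11.
Okafor vs Varga: Varga wins 34–11.
Okafor vs Quinn: Quinn wins 28–17.
Okafor vs Singh: Okafor wins 24–21.
Petrov vs Tanaka: Petrov wins 32–13.
Petrov vs Varga: Petrov wins 25–20.
Petrov vs Quinn: Petrov wins 38–7.
Petrov vs Singh: Petrov wins 32–13.
Tanaka vs Varga: Varga wins 35–10.
Tanaka vs Quinn: Tanaka wins 23–22.
Tanaka vs Singh: Tanaka wins 34–11.
Varga vs Quinn: Quinn wins 28–17.
Varga vs Singh: Varga wins 35–10.
Quinn vs Singh: Singh wins 23–22.
No candidate beats all others: Okafor beats Petrov beats Tanaka beats Okafor, a majority cycle.

No Condorcet winner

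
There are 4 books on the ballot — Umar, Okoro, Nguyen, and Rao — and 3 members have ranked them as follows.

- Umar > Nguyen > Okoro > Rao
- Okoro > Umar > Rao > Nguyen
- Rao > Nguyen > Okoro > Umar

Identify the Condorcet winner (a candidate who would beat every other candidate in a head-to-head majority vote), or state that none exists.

Head-to-head results (3 voters total):
Umar vs Okoro: Okoro wins 2–1.
Umar vs Nguyen: Umar wins 2–1.
Umar vs Rao: Umar wins 2–1.
Okoro vs Nguyen: Nguyen wins 2–1.
Okoro vs Rao: Okoro wins 2–1.
Nguyen vs Rao: Rao wins 2–1.
No candidate beats all others: Umar beats Nguyen beats Okoro beats Umar, a majority cycle.

There is no Condorcet winner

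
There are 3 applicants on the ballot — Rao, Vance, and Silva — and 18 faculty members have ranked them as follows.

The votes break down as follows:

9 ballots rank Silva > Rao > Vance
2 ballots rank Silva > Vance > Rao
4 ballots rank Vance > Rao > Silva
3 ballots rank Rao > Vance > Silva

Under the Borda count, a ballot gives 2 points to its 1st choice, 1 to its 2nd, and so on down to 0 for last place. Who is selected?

Silva

Borda scores:
  Rao: 9·1 + 2·0 + 4·1 + 3·2 = 19
  Vance: 9·0 + 2·1 + 4·2 + 3·1 = 13
  Silva: 9·2 + 2·2 + 4·0 + 3·0 = 22
Silva has the highest total.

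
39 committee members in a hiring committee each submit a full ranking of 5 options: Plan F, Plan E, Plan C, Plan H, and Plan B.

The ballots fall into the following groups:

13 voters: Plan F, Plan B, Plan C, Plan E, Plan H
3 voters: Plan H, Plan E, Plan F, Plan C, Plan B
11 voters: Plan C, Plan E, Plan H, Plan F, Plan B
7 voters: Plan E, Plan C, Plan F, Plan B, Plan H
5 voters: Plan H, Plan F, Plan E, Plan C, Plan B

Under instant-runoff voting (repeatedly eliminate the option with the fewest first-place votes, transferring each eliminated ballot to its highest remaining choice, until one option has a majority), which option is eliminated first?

Plan B

Round 1: Plan F 13, Plan C 11, Plan H 8, Plan E 7, Plan B 0. Plan B has the fewest and is eliminated.
Round 2: Plan F 13, Plan C 11, Plan H 8, Plan E 7. Plan E has the fewest and is eliminated.
Round 3: Plan C 18, Plan F 13, Plan H 8. Plan H has the fewest and is eliminated.
Round 4: Plan F 21, Plan C 18. Plan F has a majority.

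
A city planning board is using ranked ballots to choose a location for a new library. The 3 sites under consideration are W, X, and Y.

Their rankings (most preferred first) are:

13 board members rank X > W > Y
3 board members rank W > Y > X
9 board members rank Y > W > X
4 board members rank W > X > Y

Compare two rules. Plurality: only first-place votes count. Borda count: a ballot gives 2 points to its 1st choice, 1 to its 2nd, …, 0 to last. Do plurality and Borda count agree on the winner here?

No

Plurality first-place counts: W 7, X 13, Y 9 → X.
Borda totals: W 36, X 30, Y 21 → W.
The two rules disagree: plurality picks X, Borda picks W.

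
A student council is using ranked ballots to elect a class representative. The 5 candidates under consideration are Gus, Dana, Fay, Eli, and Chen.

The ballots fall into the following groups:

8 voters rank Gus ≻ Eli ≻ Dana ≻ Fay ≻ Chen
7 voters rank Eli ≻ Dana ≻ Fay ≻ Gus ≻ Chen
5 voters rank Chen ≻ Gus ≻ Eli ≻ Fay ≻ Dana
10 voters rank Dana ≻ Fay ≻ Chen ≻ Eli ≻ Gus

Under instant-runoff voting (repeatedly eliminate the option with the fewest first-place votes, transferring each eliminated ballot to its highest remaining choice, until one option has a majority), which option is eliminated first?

Round 1: Dana 10, Gus 8, Eli 7, Chen 5, Fay 0. Fay has the fewest and is eliminated.
Round 2: Dana 10, Gus 8, Eli 7, Chen 5. Chen has the fewest and is eliminated.
Round 3: Gus 13, Dana 10, Eli 7. Eli has the fewest and is eliminated.
Round 4: Dana 17, Gus 13. Dana has a majority.

Fay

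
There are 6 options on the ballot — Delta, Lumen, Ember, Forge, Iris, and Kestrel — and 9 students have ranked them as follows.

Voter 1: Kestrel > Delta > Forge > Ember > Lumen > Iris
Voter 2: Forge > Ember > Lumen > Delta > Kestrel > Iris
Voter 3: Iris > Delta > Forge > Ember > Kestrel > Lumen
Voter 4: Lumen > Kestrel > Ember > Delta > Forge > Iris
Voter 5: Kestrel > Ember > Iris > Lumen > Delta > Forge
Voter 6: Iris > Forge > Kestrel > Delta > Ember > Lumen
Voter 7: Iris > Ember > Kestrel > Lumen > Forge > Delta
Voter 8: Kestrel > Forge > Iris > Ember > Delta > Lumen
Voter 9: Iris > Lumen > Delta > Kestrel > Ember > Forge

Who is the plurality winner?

Iris

First-place vote totals:
  Delta: 0
  Lumen: 1
  Ember: 0
  Forge: 1
  Iris: 4
  Kestrel: 3
Iris has the most first-place votes.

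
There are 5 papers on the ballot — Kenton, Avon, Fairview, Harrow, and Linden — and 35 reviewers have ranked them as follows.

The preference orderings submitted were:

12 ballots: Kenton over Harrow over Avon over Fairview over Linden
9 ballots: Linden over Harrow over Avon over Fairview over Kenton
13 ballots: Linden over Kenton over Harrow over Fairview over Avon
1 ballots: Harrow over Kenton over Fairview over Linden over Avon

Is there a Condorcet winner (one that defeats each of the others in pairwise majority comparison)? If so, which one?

Linden

Head-to-head results (35 voters total):
Kenton vs Avon: Kenton wins 26–9.
Kenton vs Fairview: Kenton wins 26–9.
Kenton vs Harrow: Kenton wins 25–10.
Kenton vs Linden: Linden wins 22–13.
Avon vs Fairview: Avon wins 21–14.
Avon vs Harrow: Harrow wins 35–0.
Avon vs Linden: Linden wins 23–12.
Fairview vs Harrow: Harrow wins 35–0.
Fairview vs Linden: Linden wins 22–13.
Harrow vs Linden: Linden wins 22–13.
Linden beats each rival — Kenton (22–13), Avon (23–12), Fairview (22–13), Harrow (22–13) — so Linden is the Condorcet winner.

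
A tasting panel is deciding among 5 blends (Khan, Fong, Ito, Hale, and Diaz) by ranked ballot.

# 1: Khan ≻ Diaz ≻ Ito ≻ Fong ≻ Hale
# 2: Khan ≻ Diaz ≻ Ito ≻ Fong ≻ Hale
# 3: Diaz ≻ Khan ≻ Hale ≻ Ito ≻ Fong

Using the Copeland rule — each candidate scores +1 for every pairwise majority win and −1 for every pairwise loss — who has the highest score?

Khan

Pairwise results:
  Khan vs Fong: Khan wins 3–0.
  Khan vs Ito: Khan wins 3–0.
  Khan vs Hale: Khan wins 3–0.
  Khan vs Diaz: Khan wins 2–1.
  Fong vs Ito: Ito wins 3–0.
  Fong vs Hale: Fong wins 2–1.
  Fong vs Diaz: Diaz wins 3–0.
  Ito vs Hale: Ito wins 2–1.
  Ito vs Diaz: Diaz wins 3–0.
  Hale vs Diaz: Diaz wins 3–0.
Copeland scores (wins − losses):
  Khan: 4 − 0 = 4
  Fong: 1 − 3 = -2
  Ito: 2 − 2 = 0
  Hale: 0 − 4 = -4
  Diaz: 3 − 1 = 2
Khan has the best Copeland score.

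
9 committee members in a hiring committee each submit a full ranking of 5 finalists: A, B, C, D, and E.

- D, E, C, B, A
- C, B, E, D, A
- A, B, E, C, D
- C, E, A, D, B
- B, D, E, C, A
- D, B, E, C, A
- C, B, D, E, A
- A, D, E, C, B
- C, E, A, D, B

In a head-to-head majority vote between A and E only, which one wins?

E

Ballots ranking A above E: 2.
Ballots ranking E above A: 7.
E wins the head-to-head, 7–2.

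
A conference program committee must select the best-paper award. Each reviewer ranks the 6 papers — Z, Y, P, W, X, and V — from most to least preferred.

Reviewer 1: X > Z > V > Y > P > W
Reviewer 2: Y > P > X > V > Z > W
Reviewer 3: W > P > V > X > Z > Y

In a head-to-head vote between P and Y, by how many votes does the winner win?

1

Ballots ranking P above Y: 1.
Ballots ranking Y above P: 2.
Y wins 2–1, a margin of 1.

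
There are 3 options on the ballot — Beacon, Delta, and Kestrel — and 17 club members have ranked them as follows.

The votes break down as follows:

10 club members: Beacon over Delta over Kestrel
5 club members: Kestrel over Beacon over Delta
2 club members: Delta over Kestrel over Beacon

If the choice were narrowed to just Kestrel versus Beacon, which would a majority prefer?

Ballots ranking Kestrel above Beacon: 5+2 = 7.
Ballots ranking Beacon above Kestrel: 10.
Beacon wins the head-to-head, 10–7.

Beacon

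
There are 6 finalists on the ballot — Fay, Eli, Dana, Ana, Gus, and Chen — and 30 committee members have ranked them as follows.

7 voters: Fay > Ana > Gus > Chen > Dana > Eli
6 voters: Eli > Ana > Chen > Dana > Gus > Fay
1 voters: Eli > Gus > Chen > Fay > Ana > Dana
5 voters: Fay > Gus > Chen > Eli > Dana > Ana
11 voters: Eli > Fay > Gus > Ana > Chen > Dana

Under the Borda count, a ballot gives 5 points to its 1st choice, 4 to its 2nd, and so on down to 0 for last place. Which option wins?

Fay

Borda scores:
  Fay: 7·5 + 6·0 + 2 + 5·5 + 11·4 = 106
  Eli: 7·0 + 6·5 + 5 + 5·2 + 11·5 = 100
  Dana: 7·1 + 6·2 + 0 + 5·1 + 11·0 = 24
  Ana: 7·4 + 6·4 + 1 + 5·0 + 11·2 = 75
  Gus: 7·3 + 6·1 + 4 + 5·4 + 11·3 = 84
  Chen: 7·2 + 6·3 + 3 + 5·3 + 11·1 = 61
Fay has the highest total.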